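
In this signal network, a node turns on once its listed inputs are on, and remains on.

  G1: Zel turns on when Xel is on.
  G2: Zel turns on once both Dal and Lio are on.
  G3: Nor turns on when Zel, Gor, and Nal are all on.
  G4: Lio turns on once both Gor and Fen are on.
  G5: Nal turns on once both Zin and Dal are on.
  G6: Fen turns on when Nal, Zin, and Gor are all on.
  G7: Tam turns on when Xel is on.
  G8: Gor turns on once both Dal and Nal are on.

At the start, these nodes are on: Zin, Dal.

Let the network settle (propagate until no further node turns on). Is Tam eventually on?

Tam would need Xel (G7), but Xel never turns on.

No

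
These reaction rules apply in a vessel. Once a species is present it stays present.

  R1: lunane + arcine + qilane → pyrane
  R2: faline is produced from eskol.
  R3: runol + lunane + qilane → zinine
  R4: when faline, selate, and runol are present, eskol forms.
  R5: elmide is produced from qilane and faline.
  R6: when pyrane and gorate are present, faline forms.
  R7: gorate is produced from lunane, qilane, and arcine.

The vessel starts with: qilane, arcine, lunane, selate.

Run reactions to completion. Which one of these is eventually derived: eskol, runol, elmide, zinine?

elmide

lunane, qilane, and arcine present → gorate forms (R7).
lunane, arcine, and qilane present → pyrane forms (R1).
pyrane and gorate present → faline forms (R6).
qilane and faline present → elmide forms (R5).
zinine would need runol, lunane, and qilane (R3), but runol never forms. eskol would need faline, selate, and runol (R4), but runol never forms. No rule produces runol, and it is not given.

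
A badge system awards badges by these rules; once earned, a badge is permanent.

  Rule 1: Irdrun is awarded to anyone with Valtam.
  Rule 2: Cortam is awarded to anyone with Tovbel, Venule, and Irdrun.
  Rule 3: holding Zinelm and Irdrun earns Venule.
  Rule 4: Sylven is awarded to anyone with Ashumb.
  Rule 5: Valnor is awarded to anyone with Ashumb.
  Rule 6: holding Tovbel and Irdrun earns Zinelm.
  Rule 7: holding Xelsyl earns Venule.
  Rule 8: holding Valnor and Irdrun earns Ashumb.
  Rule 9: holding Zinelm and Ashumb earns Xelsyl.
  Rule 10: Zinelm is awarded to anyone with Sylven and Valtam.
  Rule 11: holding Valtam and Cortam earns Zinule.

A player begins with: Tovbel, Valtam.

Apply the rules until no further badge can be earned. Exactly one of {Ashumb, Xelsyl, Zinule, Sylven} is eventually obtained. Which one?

Zinule

With Valtam, Irdrun is earned (Rule 1).
With Tovbel and Irdrun, Zinelm is earned (Rule 6).
With Zinelm and Irdrun, Venule is earned (Rule 3).
With Tovbel, Venule, and Irdrun, Cortam is earned (Rule 2).
With Valtam and Cortam, Zinule is earned (Rule 11).
Ashumb would need Valnor and Irdrun (Rule 8), but Valnor is never earned. Sylven would need Ashumb (Rule 4), but Ashumb is never earned. Xelsyl would need Zinelm and Ashumb (Rule 9), but Ashumb is never earned.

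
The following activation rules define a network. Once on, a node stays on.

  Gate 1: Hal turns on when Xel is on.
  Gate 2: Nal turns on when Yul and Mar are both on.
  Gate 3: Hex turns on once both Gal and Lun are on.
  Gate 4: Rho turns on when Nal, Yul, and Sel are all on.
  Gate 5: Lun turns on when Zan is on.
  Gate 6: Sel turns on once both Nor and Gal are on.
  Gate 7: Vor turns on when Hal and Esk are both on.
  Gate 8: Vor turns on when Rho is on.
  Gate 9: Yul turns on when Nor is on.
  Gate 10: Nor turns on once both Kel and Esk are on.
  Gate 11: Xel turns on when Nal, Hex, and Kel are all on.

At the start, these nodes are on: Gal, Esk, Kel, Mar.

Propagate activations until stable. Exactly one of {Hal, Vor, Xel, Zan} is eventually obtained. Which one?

Vor

Gate 10: Kel and Esk on → Nor on.
Nor and Gal are on, so Sel turns on (Gate 6).
Nor is on, so Yul turns on (Gate 9).
Gate 2: Yul and Mar on → Nal on.
Nal, Yul, and Sel are on, so Rho turns on (Gate 4).
Gate 8: Rho on → Vor on.
Xel would need Nal, Hex, and Kel (Gate 11), but Hex never turns on. No rule produces Zan, and it is not given. Hal would need Xel (Gate 1), but Xel never turns on.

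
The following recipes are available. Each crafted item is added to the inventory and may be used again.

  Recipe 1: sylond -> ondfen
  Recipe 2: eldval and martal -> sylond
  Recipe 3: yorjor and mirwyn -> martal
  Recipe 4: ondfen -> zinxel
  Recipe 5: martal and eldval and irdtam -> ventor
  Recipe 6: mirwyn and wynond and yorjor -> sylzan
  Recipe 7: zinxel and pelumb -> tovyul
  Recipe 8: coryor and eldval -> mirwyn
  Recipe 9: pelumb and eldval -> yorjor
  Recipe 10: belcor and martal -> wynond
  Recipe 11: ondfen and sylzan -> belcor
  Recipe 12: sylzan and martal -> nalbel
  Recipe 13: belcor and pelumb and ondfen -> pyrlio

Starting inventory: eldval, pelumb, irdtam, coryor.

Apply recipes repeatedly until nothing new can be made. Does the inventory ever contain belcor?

No

belcor would need ondfen and sylzan (Recipe 11), but sylzan is never obtained.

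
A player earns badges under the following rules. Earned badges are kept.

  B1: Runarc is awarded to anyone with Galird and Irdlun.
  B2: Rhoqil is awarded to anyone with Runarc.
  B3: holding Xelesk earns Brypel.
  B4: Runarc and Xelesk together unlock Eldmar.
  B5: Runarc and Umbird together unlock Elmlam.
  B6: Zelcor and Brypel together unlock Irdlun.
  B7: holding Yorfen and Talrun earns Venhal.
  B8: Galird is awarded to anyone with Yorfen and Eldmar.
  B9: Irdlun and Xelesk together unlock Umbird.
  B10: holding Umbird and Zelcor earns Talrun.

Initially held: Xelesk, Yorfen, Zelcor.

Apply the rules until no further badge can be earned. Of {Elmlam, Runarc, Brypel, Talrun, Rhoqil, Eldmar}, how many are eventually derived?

With Xelesk, Brypel is earned (B3).
With Zelcor and Brypel, Irdlun is earned (B6).
With Irdlun and Xelesk, Umbird is earned (B9).
With Umbird and Zelcor, Talrun is earned (B10).
Elmlam would need Runarc and Umbird (B5), but Runarc is never earned.
Runarc would need Galird and Irdlun (B1), but Galird is never earned.
Brypel: reached.
Talrun: reached.
Rhoqil would need Runarc (B2), but Runarc is never earned.
Eldmar would need Runarc and Xelesk (B4), but Runarc is never earned.
Reached: Brypel and Talrun — 2 of the 6.

2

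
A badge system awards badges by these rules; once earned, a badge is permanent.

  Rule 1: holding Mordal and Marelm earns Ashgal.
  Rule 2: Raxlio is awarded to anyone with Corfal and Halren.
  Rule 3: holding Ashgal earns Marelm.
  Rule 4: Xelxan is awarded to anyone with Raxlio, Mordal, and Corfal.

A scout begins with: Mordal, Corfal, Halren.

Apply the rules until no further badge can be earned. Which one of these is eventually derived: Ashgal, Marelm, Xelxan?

With Corfal and Halren, Raxlio is earned (Rule 2).
With Raxlio, Mordal, and Corfal, Xelxan is earned (Rule 4).
Ashgal would need Mordal and Marelm (Rule 1), but Marelm is never earned. Marelm would need Ashgal (Rule 3), but Ashgal is never earned.

Xelxan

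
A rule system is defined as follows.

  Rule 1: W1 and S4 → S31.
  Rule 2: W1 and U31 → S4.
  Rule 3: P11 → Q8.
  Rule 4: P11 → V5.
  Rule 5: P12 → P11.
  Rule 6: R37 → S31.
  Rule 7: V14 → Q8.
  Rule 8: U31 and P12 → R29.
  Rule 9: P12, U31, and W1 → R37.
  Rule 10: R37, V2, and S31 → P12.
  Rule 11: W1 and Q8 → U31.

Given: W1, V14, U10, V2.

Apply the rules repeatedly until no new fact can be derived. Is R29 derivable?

No

R29 would need U31 and P12 (Rule 8), but P12 is never established.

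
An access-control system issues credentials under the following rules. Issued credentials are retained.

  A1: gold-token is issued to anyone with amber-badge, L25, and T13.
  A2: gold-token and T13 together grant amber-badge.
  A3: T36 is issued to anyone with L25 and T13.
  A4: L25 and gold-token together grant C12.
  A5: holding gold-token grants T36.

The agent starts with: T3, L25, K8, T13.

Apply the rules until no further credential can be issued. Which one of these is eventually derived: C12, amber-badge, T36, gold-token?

Holding L25 and T13 grants T36 (A3).
C12 would need L25 and gold-token (A4), but gold-token is never granted. gold-token would need amber-badge, L25, and T13 (A1), but amber-badge is never granted. amber-badge would need gold-token and T13 (A2), but gold-token is never granted.

T36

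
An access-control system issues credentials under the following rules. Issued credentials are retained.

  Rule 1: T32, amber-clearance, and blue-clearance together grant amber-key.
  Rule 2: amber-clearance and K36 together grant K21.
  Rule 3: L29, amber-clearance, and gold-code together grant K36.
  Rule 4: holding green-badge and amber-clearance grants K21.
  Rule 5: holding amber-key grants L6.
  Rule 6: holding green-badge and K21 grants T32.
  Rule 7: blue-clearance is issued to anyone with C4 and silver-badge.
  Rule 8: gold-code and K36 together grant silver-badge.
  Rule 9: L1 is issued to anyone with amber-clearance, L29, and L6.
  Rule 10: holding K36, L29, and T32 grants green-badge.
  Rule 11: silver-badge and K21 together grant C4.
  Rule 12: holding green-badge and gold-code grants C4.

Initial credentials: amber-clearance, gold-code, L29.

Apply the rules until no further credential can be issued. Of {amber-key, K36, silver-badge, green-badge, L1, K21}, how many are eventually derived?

Holding L29, amber-clearance, and gold-code grants K36 (Rule 3).
Holding gold-code and K36 grants silver-badge (Rule 8).
Holding amber-clearance and K36 grants K21 (Rule 2).
amber-key would need T32, amber-clearance, and blue-clearance (Rule 1), but T32 is never granted.
K36: reached.
silver-badge: reached.
green-badge would need K36, L29, and T32 (Rule 10), but T32 is never granted.
L1 would need amber-clearance, L29, and L6 (Rule 9), but L6 is never granted.
K21: reached.
Reached: K36, silver-badge, and K21 — 3 of the 6.

3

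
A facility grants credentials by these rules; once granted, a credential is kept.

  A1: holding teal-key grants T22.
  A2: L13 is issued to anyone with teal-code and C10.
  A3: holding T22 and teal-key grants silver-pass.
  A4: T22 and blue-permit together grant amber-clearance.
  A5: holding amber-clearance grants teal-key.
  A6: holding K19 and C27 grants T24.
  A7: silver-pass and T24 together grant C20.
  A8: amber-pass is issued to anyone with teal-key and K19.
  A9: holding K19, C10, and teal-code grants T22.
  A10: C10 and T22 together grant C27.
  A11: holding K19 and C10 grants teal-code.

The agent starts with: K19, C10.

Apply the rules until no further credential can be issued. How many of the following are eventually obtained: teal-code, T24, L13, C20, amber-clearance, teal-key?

3

Holding K19 and C10 grants teal-code (A11).
Holding K19, C10, and teal-code grants T22 (A9).
Holding teal-code and C10 grants L13 (A2).
Holding C10 and T22 grants C27 (A10).
Holding K19 and C27 grants T24 (A6).
teal-code: reached.
T24: reached.
L13: reached.
C20 would need silver-pass and T24 (A7), but silver-pass is never granted.
amber-clearance would need T22 and blue-permit (A4), but blue-permit is never granted.
teal-key would need amber-clearance (A5), but amber-clearance is never granted.
Reached: teal-code, T24, and L13 — 3 of the 6.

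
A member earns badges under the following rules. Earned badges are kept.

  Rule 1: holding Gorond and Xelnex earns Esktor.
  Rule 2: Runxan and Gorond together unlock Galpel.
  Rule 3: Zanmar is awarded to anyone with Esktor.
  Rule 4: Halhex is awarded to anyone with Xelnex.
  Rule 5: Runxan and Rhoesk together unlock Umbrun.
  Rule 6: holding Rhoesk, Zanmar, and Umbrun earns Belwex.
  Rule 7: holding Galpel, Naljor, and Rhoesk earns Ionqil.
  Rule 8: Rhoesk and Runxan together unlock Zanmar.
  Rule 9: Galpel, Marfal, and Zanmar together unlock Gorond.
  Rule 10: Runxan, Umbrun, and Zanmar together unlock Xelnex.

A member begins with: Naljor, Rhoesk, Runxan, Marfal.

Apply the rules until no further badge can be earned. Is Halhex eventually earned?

Yes

With Rhoesk and Runxan, Zanmar is earned (Rule 8).
With Runxan and Rhoesk, Umbrun is earned (Rule 5).
With Runxan, Umbrun, and Zanmar, Xelnex is earned (Rule 10).
With Xelnex, Halhex is earned (Rule 4).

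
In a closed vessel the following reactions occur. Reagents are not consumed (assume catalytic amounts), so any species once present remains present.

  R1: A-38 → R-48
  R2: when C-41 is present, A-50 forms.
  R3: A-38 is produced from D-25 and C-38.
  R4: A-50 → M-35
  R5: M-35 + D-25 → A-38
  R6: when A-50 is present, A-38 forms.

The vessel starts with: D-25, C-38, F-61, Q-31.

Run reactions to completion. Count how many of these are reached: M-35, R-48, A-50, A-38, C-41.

2

D-25 and C-38 present → A-38 forms (R3).
A-38 present → R-48 forms (R1).
M-35 would need A-50 (R4), but A-50 never forms.
R-48: reached.
A-50 would need C-41 (R2), but C-41 never forms.
A-38: reached.
No rule produces C-41, and it is not given.
Reached: R-48 and A-38 — 2 of the 5.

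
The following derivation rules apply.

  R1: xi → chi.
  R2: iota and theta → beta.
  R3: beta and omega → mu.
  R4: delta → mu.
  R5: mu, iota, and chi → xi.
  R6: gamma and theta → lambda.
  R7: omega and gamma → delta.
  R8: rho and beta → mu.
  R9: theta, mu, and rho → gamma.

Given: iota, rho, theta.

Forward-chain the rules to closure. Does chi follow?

chi would need xi (R1), but xi is never established.

No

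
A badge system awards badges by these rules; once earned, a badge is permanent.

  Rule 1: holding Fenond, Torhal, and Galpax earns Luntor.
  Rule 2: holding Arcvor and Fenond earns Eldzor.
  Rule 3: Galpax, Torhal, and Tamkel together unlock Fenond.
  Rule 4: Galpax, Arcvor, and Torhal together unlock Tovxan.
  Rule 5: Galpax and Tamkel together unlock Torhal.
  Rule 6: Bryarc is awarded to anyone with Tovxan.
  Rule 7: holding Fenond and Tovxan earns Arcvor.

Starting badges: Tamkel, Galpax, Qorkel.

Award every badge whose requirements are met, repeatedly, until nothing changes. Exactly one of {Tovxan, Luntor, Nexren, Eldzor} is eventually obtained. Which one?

Luntor

With Galpax and Tamkel, Torhal is earned (Rule 5).
With Galpax, Torhal, and Tamkel, Fenond is earned (Rule 3).
With Fenond, Torhal, and Galpax, Luntor is earned (Rule 1).
Tovxan would need Galpax, Arcvor, and Torhal (Rule 4), but Arcvor is never earned. No rule produces Nexren, and it is not given. Eldzor would need Arcvor and Fenond (Rule 2), but Arcvor is never earned.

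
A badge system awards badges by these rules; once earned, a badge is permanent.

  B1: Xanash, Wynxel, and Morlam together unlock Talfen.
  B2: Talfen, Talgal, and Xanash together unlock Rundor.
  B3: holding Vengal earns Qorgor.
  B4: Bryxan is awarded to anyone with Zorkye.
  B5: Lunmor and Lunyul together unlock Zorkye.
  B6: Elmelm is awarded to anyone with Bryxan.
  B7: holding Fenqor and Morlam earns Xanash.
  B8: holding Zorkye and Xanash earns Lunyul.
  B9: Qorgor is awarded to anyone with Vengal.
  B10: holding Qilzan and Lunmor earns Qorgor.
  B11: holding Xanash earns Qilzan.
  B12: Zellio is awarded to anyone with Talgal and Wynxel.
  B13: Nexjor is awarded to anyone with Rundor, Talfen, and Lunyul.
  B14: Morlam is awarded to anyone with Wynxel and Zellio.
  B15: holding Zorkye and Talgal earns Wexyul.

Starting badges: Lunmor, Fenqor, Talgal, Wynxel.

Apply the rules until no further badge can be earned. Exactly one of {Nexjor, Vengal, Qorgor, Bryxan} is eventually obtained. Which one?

Qorgor

With Talgal and Wynxel, Zellio is earned (B12).
With Wynxel and Zellio, Morlam is earned (B14).
With Fenqor and Morlam, Xanash is earned (B7).
With Xanash, Qilzan is earned (B11).
With Qilzan and Lunmor, Qorgor is earned (B10).
Bryxan would need Zorkye (B4), but Zorkye is never earned. No rule produces Vengal, and it is not given. Nexjor would need Rundor, Talfen, and Lunyul (B13), but Lunyul is never earned.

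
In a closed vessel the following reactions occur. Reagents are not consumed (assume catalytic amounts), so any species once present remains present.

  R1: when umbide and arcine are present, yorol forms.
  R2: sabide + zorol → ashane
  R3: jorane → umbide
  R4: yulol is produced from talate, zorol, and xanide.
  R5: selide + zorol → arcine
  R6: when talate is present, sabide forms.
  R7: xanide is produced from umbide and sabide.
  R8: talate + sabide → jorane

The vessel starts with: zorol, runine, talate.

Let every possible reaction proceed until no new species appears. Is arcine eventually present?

arcine would need selide and zorol (R5), but selide never forms.

No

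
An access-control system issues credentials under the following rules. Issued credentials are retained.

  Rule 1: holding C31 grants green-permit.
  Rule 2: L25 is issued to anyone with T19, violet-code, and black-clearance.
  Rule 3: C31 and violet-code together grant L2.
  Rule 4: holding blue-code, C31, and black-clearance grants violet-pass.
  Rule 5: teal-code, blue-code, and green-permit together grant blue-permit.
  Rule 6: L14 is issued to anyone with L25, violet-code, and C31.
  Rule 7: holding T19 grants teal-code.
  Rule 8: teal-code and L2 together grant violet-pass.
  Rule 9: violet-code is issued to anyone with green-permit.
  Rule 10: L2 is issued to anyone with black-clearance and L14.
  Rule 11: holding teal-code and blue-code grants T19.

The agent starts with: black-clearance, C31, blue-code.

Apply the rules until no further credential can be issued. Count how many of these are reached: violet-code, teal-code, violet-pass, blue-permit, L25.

Holding C31 grants green-permit (Rule 1).
Holding blue-code, C31, and black-clearance grants violet-pass (Rule 4).
Holding green-permit grants violet-code (Rule 9).
violet-code: reached.
teal-code would need T19 (Rule 7), but T19 is never granted.
violet-pass: reached.
blue-permit would need teal-code, blue-code, and green-permit (Rule 5), but teal-code is never granted.
L25 would need T19, violet-code, and black-clearance (Rule 2), but T19 is never granted.
Reached: violet-code and violet-pass — 2 of the 5.

2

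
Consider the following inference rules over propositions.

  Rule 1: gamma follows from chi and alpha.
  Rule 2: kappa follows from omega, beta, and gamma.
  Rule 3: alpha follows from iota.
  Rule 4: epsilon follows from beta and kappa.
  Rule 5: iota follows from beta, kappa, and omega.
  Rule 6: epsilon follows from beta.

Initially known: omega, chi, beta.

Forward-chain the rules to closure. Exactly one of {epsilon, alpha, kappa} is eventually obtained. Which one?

From beta, Rule 6 gives epsilon.
kappa would need omega, beta, and gamma (Rule 2), but gamma is never established. alpha would need iota (Rule 3), but iota is never established.

epsilon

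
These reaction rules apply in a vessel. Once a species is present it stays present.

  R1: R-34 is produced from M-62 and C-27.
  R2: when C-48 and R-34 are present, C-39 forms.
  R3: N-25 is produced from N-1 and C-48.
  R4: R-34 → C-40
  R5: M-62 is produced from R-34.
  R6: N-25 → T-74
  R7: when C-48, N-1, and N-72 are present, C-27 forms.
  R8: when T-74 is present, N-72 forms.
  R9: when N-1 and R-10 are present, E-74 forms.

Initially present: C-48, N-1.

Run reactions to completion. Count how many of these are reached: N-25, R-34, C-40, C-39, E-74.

N-1 and C-48 present → N-25 forms (R3).
N-25: reached.
R-34 would need M-62 and C-27 (R1), but M-62 never forms.
C-40 would need R-34 (R4), but R-34 never forms.
C-39 would need C-48 and R-34 (R2), but R-34 never forms.
E-74 would need N-1 and R-10 (R9), but R-10 never forms.
Reached: N-25 — 1 of the 5.

1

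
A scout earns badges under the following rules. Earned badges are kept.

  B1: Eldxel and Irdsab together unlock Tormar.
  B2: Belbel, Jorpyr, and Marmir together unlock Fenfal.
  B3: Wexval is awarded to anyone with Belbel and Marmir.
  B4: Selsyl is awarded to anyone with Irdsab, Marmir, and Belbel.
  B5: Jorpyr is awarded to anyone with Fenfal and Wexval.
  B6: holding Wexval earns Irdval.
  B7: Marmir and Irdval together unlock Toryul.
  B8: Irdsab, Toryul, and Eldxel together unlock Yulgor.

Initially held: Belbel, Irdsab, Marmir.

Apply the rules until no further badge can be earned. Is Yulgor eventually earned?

Yulgor would need Irdsab, Toryul, and Eldxel (B8), but Eldxel is never earned.

No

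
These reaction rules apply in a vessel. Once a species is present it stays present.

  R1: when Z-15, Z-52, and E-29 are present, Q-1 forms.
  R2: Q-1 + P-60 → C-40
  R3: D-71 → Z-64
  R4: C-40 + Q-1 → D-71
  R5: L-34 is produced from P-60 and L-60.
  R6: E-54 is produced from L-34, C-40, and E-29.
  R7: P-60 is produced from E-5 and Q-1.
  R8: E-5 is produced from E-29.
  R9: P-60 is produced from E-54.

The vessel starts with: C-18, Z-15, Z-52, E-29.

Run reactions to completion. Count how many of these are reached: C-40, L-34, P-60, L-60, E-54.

Z-15, Z-52, and E-29 present → Q-1 forms (R1).
E-29 present → E-5 forms (R8).
E-5 and Q-1 present → P-60 forms (R7).
Q-1 and P-60 present → C-40 forms (R2).
C-40: reached.
L-34 would need P-60 and L-60 (R5), but L-60 never forms.
P-60: reached.
No rule produces L-60, and it is not given.
E-54 would need L-34, C-40, and E-29 (R6), but L-34 never forms.
Reached: C-40 and P-60 — 2 of the 5.

2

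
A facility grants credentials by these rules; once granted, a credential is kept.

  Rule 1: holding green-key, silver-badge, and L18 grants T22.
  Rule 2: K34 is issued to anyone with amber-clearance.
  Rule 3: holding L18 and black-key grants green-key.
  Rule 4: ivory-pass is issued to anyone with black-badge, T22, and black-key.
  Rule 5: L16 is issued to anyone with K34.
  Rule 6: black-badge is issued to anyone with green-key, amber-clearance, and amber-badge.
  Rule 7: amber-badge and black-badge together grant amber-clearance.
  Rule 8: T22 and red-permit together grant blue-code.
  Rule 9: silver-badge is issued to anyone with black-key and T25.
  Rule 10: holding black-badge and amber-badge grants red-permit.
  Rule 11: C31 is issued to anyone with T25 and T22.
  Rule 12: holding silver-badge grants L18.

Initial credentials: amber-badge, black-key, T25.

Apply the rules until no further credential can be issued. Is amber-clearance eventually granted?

No

amber-clearance would need amber-badge and black-badge (Rule 7), but black-badge is never granted.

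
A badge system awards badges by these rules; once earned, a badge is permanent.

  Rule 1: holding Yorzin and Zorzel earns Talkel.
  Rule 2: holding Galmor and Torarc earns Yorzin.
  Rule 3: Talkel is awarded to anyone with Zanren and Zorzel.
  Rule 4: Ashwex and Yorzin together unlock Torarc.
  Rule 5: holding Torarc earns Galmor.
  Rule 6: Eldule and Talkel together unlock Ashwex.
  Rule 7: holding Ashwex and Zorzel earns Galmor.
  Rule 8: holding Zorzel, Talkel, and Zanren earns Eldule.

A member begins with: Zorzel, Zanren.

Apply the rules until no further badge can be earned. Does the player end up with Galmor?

With Zanren and Zorzel, Talkel is earned (Rule 3).
With Zorzel, Talkel, and Zanren, Eldule is earned (Rule 8).
With Eldule and Talkel, Ashwex is earned (Rule 6).
With Ashwex and Zorzel, Galmor is earned (Rule 7).

Yes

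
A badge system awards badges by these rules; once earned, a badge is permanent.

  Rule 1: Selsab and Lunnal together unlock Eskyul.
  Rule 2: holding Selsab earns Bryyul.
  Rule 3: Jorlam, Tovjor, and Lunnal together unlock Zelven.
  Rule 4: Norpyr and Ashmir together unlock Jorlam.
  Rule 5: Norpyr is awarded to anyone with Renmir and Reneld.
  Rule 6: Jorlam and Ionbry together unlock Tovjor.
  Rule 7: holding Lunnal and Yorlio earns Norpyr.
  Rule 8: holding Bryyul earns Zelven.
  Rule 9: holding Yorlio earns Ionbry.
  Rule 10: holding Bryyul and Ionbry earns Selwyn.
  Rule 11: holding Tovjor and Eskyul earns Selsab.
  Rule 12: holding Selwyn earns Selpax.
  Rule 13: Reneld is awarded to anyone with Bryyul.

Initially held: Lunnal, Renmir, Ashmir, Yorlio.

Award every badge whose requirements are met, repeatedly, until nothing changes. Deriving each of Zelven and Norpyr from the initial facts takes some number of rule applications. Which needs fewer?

Norpyr: With Lunnal and Yorlio, Norpyr is earned (Rule 7). [1 rule application]
Zelven: With Yorlio, Ionbry is earned (Rule 9). With Lunnal and Yorlio, Norpyr is earned (Rule 7). With Norpyr and Ashmir, Jorlam is earned (Rule 4). With Jorlam and Ionbry, Tovjor is earned (Rule 6). With Jorlam, Tovjor, and Lunnal, Zelven is earned (Rule 3). [5 rule applications]
Norpyr needs fewer.

Norpyr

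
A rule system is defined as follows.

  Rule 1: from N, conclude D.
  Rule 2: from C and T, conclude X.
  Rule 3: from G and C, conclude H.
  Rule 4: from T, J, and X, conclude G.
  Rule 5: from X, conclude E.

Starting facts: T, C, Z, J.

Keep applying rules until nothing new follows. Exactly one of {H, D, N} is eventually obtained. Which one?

C and T hold, so X follows (Rule 2).
T, J, and X hold, so G follows (Rule 4).
From G and C, Rule 3 gives H.
D would need N (Rule 1), but N is never established. No rule produces N, and it is not given.

H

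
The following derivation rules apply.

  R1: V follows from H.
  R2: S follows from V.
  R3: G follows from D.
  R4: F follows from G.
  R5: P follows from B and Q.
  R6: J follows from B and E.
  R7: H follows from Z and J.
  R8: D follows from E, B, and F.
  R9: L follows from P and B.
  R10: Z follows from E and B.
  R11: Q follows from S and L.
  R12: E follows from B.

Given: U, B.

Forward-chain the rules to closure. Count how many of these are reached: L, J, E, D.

2

From B, R12 gives E.
B and E hold, so J follows (R6).
L would need P and B (R9), but P is never established.
J: reached.
E: reached.
D would need E, B, and F (R8), but F is never established.
Reached: J and E — 2 of the 4.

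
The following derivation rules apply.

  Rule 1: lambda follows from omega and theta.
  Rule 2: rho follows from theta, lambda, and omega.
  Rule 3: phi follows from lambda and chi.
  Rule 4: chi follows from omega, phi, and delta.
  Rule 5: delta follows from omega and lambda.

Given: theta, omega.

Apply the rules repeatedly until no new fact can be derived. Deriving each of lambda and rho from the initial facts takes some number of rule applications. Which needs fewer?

lambda

lambda: From omega and theta, Rule 1 gives lambda. [1 rule application]
rho: omega and theta hold, so lambda follows (Rule 1). theta, lambda, and omega hold, so rho follows (Rule 2). [2 rule applications]
lambda needs fewer.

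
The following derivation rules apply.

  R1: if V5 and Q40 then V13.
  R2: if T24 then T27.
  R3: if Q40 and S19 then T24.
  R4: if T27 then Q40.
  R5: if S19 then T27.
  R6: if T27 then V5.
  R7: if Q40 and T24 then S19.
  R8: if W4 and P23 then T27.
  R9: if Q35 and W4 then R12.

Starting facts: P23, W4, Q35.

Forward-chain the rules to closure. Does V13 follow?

Yes

From W4 and P23, R8 gives T27.
From T27, R4 gives Q40.
T27 holds, so V5 follows (R6).
V5 and Q40 hold, so V13 follows (R1).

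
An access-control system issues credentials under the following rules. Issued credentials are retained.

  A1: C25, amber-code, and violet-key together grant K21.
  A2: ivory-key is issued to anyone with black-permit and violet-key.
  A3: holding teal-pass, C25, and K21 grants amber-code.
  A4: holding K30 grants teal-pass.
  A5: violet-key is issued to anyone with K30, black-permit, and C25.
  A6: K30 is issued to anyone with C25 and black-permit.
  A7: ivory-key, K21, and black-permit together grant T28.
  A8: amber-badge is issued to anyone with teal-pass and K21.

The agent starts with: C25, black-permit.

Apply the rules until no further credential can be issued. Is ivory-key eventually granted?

Yes

Holding C25 and black-permit grants K30 (A6).
Holding K30, black-permit, and C25 grants violet-key (A5).
Holding black-permit and violet-key grants ivory-key (A2).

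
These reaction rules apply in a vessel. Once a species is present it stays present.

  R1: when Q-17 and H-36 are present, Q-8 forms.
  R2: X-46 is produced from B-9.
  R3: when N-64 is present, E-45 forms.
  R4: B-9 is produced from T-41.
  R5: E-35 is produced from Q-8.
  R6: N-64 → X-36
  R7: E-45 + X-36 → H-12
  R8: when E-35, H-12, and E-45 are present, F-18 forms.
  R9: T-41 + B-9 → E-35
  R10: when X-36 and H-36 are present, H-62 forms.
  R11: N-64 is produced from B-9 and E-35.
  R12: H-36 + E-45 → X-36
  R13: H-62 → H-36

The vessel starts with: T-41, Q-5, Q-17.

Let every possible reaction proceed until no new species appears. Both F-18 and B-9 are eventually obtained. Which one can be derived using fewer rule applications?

B-9: T-41 present → B-9 forms (R4). [1 rule application]
F-18: T-41 present → B-9 forms (R4). T-41 and B-9 present → E-35 forms (R9). B-9 and E-35 present → N-64 forms (R11). N-64 present → E-45 forms (R3). N-64 present → X-36 forms (R6). E-45 and X-36 present → H-12 forms (R7). E-35, H-12, and E-45 present → F-18 forms (R8). [7 rule applications]
B-9 needs fewer.

B-9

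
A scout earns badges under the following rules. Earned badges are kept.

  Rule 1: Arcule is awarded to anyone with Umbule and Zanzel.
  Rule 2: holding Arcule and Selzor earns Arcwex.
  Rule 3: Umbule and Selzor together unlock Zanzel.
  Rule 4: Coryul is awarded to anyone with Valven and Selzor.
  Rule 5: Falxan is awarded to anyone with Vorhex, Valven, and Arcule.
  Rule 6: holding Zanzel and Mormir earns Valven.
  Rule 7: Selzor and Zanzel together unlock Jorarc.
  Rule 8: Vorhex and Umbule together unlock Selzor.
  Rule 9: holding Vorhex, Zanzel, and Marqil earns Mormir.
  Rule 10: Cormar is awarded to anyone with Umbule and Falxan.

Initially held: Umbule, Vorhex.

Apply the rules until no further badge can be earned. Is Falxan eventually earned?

No

Falxan would need Vorhex, Valven, and Arcule (Rule 5), but Valven is never earned.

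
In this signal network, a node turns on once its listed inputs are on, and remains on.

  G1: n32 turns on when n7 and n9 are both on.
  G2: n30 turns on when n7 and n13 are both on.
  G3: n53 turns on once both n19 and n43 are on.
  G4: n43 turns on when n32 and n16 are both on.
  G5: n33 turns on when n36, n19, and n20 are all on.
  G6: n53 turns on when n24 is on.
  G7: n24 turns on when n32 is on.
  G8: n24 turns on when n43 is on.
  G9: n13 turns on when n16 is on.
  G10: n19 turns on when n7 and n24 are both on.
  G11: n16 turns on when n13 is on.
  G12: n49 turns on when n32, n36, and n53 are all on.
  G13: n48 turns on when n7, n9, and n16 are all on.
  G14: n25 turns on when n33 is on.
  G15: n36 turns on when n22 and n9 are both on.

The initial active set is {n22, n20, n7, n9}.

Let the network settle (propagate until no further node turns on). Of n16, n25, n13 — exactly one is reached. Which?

n25

G1: n7 and n9 on → n32 on.
n22 and n9 are on, so n36 turns on (G15).
n32 is on, so n24 turns on (G7).
G10: n7 and n24 on → n19 on.
G5: n36, n19, and n20 on → n33 on.
G14: n33 on → n25 on.
n13 would need n16 (G9), but n16 never turns on. n16 would need n13 (G11), but n13 never turns on.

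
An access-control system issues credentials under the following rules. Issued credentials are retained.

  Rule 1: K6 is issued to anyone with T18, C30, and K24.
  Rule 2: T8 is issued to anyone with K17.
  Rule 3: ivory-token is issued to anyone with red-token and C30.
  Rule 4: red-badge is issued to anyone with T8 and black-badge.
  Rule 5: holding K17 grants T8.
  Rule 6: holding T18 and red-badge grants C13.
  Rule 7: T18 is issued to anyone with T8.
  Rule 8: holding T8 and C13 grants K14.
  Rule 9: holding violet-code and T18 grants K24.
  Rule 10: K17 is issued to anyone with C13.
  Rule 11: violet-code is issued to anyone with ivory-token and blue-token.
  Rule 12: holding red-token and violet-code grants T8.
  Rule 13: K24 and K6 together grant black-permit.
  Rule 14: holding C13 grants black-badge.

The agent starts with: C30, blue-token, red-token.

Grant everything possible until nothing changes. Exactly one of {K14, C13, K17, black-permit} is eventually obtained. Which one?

Holding red-token and C30 grants ivory-token (Rule 3).
Holding ivory-token and blue-token grants violet-code (Rule 11).
Holding red-token and violet-code grants T8 (Rule 12).
Holding T8 grants T18 (Rule 7).
Holding violet-code and T18 grants K24 (Rule 9).
Holding T18, C30, and K24 grants K6 (Rule 1).
Holding K24 and K6 grants black-permit (Rule 13).
K17 would need C13 (Rule 10), but C13 is never granted. K14 would need T8 and C13 (Rule 8), but C13 is never granted. C13 would need T18 and red-badge (Rule 6), but red-badge is never granted.

black-permit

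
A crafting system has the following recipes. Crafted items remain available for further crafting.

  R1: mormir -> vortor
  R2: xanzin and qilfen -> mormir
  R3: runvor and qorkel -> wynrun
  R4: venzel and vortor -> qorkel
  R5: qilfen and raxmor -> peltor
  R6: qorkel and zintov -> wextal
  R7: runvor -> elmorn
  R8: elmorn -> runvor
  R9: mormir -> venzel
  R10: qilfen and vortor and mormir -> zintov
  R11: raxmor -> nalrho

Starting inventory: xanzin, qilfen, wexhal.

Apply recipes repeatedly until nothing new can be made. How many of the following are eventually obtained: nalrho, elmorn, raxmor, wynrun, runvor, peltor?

0

nalrho would need raxmor (R11), but raxmor is never obtained.
elmorn would need runvor (R7), but runvor is never obtained.
No rule produces raxmor, and it is not given.
wynrun would need runvor and qorkel (R3), but runvor is never obtained.
runvor would need elmorn (R8), but elmorn is never obtained.
peltor would need qilfen and raxmor (R5), but raxmor is never obtained.
None of the 6 are reached.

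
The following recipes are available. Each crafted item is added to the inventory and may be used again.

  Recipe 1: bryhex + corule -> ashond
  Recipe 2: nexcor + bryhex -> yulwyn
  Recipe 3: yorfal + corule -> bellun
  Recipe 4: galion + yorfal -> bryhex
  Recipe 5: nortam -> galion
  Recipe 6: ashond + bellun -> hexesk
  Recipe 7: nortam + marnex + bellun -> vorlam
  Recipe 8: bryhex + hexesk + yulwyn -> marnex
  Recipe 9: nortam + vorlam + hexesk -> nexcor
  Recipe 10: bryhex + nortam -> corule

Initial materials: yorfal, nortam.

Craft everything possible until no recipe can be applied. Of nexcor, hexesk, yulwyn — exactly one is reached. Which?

Using Recipe 5, nortam makes galion.
galion + yorfal -> bryhex (Recipe 4).
bryhex + nortam -> corule (Recipe 10).
bryhex + corule -> ashond (Recipe 1).
Using Recipe 3, yorfal and corule make bellun.
ashond + bellun -> hexesk (Recipe 6).
nexcor would need nortam, vorlam, and hexesk (Recipe 9), but vorlam is never obtained. yulwyn would need nexcor and bryhex (Recipe 2), but nexcor is never obtained.

hexesk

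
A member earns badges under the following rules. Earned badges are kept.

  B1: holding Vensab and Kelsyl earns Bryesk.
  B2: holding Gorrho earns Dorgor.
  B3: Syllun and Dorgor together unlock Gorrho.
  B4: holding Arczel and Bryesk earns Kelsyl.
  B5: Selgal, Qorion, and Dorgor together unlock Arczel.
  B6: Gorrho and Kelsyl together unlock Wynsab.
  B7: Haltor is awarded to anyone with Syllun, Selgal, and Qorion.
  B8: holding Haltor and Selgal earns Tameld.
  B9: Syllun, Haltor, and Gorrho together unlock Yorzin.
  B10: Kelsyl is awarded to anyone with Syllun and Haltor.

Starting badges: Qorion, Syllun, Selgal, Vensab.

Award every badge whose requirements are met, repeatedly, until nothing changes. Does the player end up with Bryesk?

Yes

With Syllun, Selgal, and Qorion, Haltor is earned (B7).
With Syllun and Haltor, Kelsyl is earned (B10).
With Vensab and Kelsyl, Bryesk is earned (B1).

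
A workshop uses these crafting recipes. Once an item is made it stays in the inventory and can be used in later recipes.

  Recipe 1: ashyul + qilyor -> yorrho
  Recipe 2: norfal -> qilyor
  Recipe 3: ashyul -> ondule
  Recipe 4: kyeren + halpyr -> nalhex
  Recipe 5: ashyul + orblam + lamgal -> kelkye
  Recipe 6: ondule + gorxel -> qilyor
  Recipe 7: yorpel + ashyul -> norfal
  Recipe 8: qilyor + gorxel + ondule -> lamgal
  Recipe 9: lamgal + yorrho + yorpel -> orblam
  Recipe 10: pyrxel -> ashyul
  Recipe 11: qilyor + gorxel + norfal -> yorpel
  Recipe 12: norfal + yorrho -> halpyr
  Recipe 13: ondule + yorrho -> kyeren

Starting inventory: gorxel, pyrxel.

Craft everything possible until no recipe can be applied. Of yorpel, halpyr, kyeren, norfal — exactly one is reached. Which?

Using Recipe 10, pyrxel makes ashyul.
ashyul -> ondule (Recipe 3).
ondule + gorxel -> qilyor (Recipe 6).
Using Recipe 1, ashyul and qilyor make yorrho.
Using Recipe 13, ondule and yorrho make kyeren.
norfal would need yorpel and ashyul (Recipe 7), but yorpel is never obtained. yorpel would need qilyor, gorxel, and norfal (Recipe 11), but norfal is never obtained. halpyr would need norfal and yorrho (Recipe 12), but norfal is never obtained.

kyeren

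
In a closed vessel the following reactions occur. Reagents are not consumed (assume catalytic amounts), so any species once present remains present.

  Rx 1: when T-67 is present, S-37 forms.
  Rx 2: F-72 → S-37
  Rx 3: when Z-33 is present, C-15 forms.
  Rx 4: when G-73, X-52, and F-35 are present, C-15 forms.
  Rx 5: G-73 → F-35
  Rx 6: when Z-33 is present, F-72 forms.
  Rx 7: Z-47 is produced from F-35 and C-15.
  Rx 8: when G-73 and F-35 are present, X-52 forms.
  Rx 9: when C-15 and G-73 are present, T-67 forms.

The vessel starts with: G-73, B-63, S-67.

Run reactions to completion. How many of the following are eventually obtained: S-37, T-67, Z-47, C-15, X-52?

G-73 present → F-35 forms (Rx 5).
G-73 and F-35 present → X-52 forms (Rx 8).
G-73, X-52, and F-35 present → C-15 forms (Rx 4).
C-15 and G-73 present → T-67 forms (Rx 9).
F-35 and C-15 present → Z-47 forms (Rx 7).
T-67 present → S-37 forms (Rx 1).
S-37: reached.
T-67: reached.
Z-47: reached.
C-15: reached.
X-52: reached.
All 5 are reached.

5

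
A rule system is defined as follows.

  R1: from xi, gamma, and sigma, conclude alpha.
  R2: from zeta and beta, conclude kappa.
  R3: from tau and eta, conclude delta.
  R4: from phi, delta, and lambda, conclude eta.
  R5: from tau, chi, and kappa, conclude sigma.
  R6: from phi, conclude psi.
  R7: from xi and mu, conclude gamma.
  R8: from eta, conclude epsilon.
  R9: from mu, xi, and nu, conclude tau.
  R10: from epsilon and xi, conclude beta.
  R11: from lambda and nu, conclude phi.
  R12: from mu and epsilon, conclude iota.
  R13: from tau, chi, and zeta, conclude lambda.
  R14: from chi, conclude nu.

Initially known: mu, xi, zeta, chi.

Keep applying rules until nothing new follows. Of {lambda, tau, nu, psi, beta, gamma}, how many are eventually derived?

xi and mu hold, so gamma follows (R7).
From chi, R14 gives nu.
mu, xi, and nu hold, so tau follows (R9).
From tau, chi, and zeta, R13 gives lambda.
lambda and nu hold, so phi follows (R11).
From phi, R6 gives psi.
lambda: reached.
tau: reached.
nu: reached.
psi: reached.
beta would need epsilon and xi (R10), but epsilon is never established.
gamma: reached.
Reached: lambda, tau, nu, psi, and gamma — 5 of the 6.

5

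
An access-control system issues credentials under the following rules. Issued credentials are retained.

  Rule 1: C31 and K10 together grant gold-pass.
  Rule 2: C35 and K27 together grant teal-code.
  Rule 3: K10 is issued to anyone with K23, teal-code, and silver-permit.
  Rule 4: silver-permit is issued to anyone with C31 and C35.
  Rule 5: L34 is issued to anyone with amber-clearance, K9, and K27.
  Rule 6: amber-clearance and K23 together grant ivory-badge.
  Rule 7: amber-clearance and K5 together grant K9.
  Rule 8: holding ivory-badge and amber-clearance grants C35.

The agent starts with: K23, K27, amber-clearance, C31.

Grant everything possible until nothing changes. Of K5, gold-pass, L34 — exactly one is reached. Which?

Holding amber-clearance and K23 grants ivory-badge (Rule 6).
Holding ivory-badge and amber-clearance grants C35 (Rule 8).
Holding C31 and C35 grants silver-permit (Rule 4).
Holding C35 and K27 grants teal-code (Rule 2).
Holding K23, teal-code, and silver-permit grants K10 (Rule 3).
Holding C31 and K10 grants gold-pass (Rule 1).
No rule produces K5, and it is not given. L34 would need amber-clearance, K9, and K27 (Rule 5), but K9 is never granted.

gold-pass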